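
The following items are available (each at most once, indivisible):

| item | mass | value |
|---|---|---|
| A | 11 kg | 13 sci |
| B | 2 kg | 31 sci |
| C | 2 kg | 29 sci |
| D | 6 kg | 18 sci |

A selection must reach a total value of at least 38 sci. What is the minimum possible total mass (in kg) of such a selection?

4

Subsets with value ≥ 38, sorted by total mass:
- B+C: mass 4, value 60
- B+D: mass 8, value 49
- C+D: mass 8, value 47
- B+C+D: mass 10, value 78
Minimum mass: 4 kg.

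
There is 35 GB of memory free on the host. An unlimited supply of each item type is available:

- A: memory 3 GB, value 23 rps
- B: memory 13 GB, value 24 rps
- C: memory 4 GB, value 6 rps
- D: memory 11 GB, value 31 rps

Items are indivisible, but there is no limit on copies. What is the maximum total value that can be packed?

Best value-per-unit is A at 23/3, and filling with it alone uses memory 11×3=33. No mix of the others beats 11×23 = 253.

253 rps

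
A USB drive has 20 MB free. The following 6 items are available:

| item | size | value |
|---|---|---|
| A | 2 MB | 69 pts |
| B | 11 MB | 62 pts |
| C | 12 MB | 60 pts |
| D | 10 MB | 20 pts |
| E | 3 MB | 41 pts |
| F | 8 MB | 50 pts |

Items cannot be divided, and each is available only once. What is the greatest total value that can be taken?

172 pts

This is a 0/1 knapsack; check combinations near the capacity.
- A+B+E: size 2+11+3=16, value 69+62+41=172
- A+C+E: size 2+12+3=17, value 69+60+41=170
- A+E+F: size 2+3+8=13, value 69+41+50=160
Best: 172 pts.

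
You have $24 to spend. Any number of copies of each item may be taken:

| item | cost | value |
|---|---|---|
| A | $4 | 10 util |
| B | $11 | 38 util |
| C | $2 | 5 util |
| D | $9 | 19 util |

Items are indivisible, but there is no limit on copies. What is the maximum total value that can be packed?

Best value-per-unit is B at 38/11; filling with it alone gives 2×38 = 76.
Optimal mix: 2×B + 1×C → cost 24, value 81.

81 util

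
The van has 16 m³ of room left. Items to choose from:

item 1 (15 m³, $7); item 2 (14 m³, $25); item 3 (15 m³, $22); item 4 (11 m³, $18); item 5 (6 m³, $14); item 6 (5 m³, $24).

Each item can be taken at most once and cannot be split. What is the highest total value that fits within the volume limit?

$42

Check high-value combinations within 16 m³:
- item 4+item 6: volume 11+5=16, value 18+24=42
- item 5+item 6: volume 6+5=11, value 14+24=38
- item 2: volume 14, value 25
- item 6: volume 5, value 24
Best: $42.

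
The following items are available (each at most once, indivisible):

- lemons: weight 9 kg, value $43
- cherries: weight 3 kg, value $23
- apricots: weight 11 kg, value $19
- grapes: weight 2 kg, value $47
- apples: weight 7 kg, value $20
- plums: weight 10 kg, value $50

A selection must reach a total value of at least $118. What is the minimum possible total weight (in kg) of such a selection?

Subsets with value ≥ 118, sorted by total weight:
- cherries+grapes+plums: weight 15, value 120
- lemons+grapes+plums: weight 21, value 140
- lemons+cherries+grapes+apples: weight 21, value 133
- cherries+grapes+apples+plums: weight 22, value 140
Minimum weight: 15 kg.

15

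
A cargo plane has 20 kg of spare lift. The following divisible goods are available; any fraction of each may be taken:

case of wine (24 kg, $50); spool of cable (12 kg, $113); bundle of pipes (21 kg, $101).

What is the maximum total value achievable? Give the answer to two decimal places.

Take in order of value per unit:
- spool of cable (113/12 per unit): all 12 → value 113, running total 113.00
- bundle of pipes (101/21 per unit): 8 of 21 → value 8×101/21 = 38.4762, running total 151.48
Total 151.48.

151.48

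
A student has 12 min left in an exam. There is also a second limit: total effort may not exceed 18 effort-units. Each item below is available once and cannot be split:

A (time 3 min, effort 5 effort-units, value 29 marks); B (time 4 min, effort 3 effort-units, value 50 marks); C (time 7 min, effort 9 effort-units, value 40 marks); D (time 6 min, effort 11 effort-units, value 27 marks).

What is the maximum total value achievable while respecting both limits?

90 marks

Feasible sets respecting both limits:
- B+C: time 11, effort 12, value 90
- A+B: time 7, effort 8, value 79
- B+D: time 10, effort 14, value 77
Best: 90 marks.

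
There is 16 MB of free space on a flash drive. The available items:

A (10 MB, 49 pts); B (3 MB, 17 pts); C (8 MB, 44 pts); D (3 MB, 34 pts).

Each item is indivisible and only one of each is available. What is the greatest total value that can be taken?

100 pts

Check high-value combinations within 16 MB:
- A+B+D: size 10+3+3=16, value 49+17+34=100
- B+C+D: size 3+8+3=14, value 17+44+34=95
- A+D: size 10+3=13, value 49+34=83
- C+D: size 8+3=11, value 44+34=78
- A+B: size 10+3=13, value 49+17=66
Best: 100 pts.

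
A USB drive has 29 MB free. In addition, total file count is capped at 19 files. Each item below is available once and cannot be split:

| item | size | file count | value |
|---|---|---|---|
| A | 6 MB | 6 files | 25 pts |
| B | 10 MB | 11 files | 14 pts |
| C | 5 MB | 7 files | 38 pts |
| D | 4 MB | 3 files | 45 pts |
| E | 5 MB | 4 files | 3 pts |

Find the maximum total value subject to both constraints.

Feasible sets respecting both limits:
- A+C+D: size 15, file count 16, value 108
- C+D+E: size 14, file count 14, value 86
- C+D: size 9, file count 10, value 83
- A+D+E: size 15, file count 13, value 73
Best: 108 pts.

108 pts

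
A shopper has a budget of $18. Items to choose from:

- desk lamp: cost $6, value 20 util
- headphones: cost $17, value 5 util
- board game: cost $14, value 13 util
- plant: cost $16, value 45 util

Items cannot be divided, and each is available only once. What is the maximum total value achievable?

This is a 0/1 knapsack; check combinations near the capacity.
- plant: cost 16, value 45
- desk lamp: cost 6, value 20
- board game: cost 14, value 13
- headphones: cost 17, value 5
Best: 45 util.

45 util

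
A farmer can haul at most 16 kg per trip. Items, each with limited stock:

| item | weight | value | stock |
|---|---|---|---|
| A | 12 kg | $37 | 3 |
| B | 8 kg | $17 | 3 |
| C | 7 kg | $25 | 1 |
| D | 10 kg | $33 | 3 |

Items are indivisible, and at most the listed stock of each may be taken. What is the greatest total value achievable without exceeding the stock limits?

$42

Best selections within weight 16 and stock limits:
- 1×B + 1×C: weight 15, value 42
- 1×A: weight 12, value 37
- 2×B: weight 16, value 34
- 1×D: weight 10, value 33
Best: $42.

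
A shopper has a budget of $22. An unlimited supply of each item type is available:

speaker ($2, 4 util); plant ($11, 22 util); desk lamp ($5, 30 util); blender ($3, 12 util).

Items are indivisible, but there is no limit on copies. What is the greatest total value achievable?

124 util

Best value-per-unit is desk lamp at 30/5; filling with it alone gives 4×30 = 120.
Optimal mix: 1×speaker + 4×desk lamp → cost 22, value 124.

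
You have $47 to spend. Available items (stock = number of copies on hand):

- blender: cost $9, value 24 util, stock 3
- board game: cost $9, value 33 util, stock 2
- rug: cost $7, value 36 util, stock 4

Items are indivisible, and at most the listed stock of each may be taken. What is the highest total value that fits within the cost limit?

Best selections within cost 47 and stock limits:
- 2×board game + 4×rug: cost 46, value 210
- 1×blender + 1×board game + 4×rug: cost 46, value 201
Best: 210 util.

210 util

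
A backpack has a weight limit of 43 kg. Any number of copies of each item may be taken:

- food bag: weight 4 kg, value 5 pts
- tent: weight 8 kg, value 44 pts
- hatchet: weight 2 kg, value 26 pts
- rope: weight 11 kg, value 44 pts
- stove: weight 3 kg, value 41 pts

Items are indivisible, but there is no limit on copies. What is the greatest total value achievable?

585 pts

Best value-per-unit is stove at 41/3; filling with it alone gives 14×41 = 574.
Optimal mix: 2×hatchet + 13×stove → weight 43, value 585.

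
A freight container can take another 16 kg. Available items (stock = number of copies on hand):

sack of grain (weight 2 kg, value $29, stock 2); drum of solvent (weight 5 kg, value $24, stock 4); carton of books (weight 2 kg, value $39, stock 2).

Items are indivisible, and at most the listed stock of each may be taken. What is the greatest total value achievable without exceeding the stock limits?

$160

Best selections within weight 16 and stock limits:
- 2×sack of grain + 1×drum of solvent + 2×carton of books: weight 13, value 160
- 1×sack of grain + 2×drum of solvent + 2×carton of books: weight 16, value 155
- 2×sack of grain + 2×drum of solvent + 1×carton of books: weight 16, value 145
Best: $160.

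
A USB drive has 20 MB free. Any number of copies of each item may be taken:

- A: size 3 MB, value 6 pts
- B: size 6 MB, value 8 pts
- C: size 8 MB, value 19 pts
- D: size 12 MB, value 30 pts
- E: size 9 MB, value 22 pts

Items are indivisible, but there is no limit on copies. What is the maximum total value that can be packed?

49 pts

Best value-per-unit is D at 30/12; filling with it alone gives 1×30 = 30.
Optimal mix: 1×C + 1×D → size 20, value 49.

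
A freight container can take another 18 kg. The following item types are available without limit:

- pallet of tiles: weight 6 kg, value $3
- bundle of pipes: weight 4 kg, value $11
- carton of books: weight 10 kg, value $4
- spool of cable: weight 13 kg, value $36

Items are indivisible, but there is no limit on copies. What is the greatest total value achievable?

$47

Best value-per-unit is spool of cable at 36/13; filling with it alone gives 1×36 = 36.
Optimal mix: 1×bundle of pipes + 1×spool of cable → weight 17, value 47.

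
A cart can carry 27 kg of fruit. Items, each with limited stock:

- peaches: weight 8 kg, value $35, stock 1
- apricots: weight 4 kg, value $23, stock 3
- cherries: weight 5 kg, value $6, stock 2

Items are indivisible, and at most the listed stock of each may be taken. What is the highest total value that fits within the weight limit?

Best selections within weight 27 and stock limits:
- 1×peaches + 3×apricots + 1×cherries: weight 25, value 110
- 1×peaches + 3×apricots: weight 20, value 104
- 1×peaches + 2×apricots + 2×cherries: weight 26, value 93
Best: $110.

$110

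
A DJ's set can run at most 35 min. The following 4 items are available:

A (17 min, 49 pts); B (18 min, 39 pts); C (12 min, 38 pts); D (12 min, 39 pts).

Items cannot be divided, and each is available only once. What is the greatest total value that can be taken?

88 pts

Check high-value combinations within 35 min:
- A+D: duration 17+12=29, value 49+39=88
- A+B: duration 17+18=35, value 49+39=88
- A+C: duration 17+12=29, value 49+38=87
- B+D: duration 18+12=30, value 39+39=78
Best: 88 pts.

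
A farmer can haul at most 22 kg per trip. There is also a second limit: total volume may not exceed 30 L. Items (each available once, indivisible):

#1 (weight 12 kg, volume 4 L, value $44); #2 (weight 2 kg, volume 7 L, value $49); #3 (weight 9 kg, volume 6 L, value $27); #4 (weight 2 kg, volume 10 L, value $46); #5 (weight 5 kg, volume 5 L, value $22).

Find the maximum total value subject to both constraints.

$161

Feasible sets respecting both limits:
- #1+#2+#4+#5: weight 21, volume 26, value 161
- #2+#3+#4+#5: weight 18, volume 28, value 144
- #1+#2+#4: weight 16, volume 21, value 139
Best: $161.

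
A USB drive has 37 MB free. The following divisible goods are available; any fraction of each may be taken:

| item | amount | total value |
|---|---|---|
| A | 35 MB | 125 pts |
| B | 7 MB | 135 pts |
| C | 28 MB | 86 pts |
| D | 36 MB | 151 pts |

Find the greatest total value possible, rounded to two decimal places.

260.83

Take in order of value per unit:
- B (135/7 per unit): all 7 → value 135, running total 135.00
- D (151/36 per unit): 30 of 36 → value 30×151/36 = 125.8333, running total 260.83
Total 260.83.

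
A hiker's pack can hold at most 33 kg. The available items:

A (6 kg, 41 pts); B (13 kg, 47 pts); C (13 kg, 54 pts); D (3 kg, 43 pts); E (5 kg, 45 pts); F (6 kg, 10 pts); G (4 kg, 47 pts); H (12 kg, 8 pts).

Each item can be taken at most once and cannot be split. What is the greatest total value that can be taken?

Check high-value combinations within 33 kg:
- A+C+D+E+G: weight 6+13+3+5+4=31, value 41+54+43+45+47=230
- A+B+D+E+G: weight 6+13+3+5+4=31, value 41+47+43+45+47=223
- C+D+E+F+G: weight 13+3+5+6+4=31, value 54+43+45+10+47=199
- A+C+D+F+G: weight 6+13+3+6+4=32, value 41+54+43+10+47=195
- A+C+D+E+F: weight 6+13+3+5+6=33, value 41+54+43+45+10=193
Best: 230 pts.

230 pts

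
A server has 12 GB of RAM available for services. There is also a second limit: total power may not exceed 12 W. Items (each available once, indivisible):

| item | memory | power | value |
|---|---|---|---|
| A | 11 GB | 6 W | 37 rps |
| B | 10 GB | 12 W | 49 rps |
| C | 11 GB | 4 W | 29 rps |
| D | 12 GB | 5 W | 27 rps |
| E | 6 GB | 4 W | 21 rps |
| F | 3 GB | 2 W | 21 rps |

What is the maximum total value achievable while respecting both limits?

49 rps

Feasible sets respecting both limits:
- B: memory 10, power 12, value 49
- E+F: memory 9, power 6, value 42
- A: memory 11, power 6, value 37
- C: memory 11, power 4, value 29
Best: 49 rps.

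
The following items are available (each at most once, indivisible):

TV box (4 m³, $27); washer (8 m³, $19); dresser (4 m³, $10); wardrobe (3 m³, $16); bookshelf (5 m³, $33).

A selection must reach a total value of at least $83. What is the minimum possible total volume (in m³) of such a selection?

Subsets with value ≥ 83, sorted by total volume:
- TV box+dresser+wardrobe+bookshelf: volume 16, value 86
- TV box+washer+wardrobe+bookshelf: volume 20, value 95
- TV box+washer+dresser+bookshelf: volume 21, value 89
- TV box+washer+dresser+wardrobe+bookshelf: volume 24, value 105
Minimum volume: 16 m³.

16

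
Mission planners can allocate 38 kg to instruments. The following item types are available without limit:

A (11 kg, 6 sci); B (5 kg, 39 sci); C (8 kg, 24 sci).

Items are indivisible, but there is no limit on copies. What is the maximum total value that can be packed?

273 sci

Best value-per-unit is B at 39/5, and filling with it alone uses mass 7×5=35. No mix of the others beats 7×39 = 273.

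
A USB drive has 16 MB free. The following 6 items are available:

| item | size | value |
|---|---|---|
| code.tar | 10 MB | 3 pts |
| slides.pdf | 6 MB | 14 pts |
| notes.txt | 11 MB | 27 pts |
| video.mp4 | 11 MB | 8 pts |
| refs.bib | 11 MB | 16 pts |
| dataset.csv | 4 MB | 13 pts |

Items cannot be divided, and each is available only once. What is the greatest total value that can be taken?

40 pts

This is a 0/1 knapsack; check combinations near the capacity.
- notes.txt+dataset.csv: size 11+4=15, value 27+13=40
- refs.bib+dataset.csv: size 11+4=15, value 16+13=29
- slides.pdf+dataset.csv: size 6+4=10, value 14+13=27
- notes.txt: size 11, value 27
- video.mp4+dataset.csv: size 11+4=15, value 8+13=21
Best: 40 pts.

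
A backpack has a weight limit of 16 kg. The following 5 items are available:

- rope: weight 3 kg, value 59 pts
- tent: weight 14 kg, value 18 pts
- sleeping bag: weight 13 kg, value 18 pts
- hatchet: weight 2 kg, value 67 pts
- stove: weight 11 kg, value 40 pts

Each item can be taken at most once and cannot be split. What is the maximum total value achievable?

Check high-value combinations within 16 kg:
- rope+hatchet+stove: weight 3+2+11=16, value 59+67+40=166
- rope+hatchet: weight 3+2=5, value 59+67=126
- hatchet+stove: weight 2+11=13, value 67+40=107
Best: 166 pts.

166 pts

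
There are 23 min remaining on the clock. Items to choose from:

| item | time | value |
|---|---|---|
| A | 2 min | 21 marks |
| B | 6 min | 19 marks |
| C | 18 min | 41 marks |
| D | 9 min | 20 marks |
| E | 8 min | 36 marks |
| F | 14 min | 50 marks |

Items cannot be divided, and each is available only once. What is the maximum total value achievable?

This is a 0/1 knapsack; check combinations near the capacity.
- A+B+F: time 2+6+14=22, value 21+19+50=90
- E+F: time 8+14=22, value 36+50=86
- A+D+E: time 2+9+8=19, value 21+20+36=77
- A+B+E: time 2+6+8=16, value 21+19+36=76
Best: 90 marks.

90 marks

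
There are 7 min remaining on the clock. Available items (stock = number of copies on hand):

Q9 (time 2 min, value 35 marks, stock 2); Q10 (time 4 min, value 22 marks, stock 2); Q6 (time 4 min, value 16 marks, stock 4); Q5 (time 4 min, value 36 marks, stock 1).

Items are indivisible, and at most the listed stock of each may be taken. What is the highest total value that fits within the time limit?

71 marks

Top feasible selections:
- 1×Q9 + 1×Q5: time 6, value 71
- 2×Q9: time 4, value 70
- 1×Q9 + 1×Q10: time 6, value 57
Best: 71 marks.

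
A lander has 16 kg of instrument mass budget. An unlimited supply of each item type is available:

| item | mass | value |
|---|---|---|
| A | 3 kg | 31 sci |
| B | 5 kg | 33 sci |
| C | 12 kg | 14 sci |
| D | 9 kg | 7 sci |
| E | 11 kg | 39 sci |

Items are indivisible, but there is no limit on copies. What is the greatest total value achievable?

Best value-per-unit is A at 31/3, and filling with it alone uses mass 5×3=15. No mix of the others beats 5×31 = 155.

155 sci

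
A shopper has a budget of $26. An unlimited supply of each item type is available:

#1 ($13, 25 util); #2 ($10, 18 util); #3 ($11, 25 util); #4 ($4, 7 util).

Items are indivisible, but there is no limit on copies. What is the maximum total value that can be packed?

57 util

Best value-per-unit is #3 at 25/11; filling with it alone gives 2×25 = 50.
Optimal mix: 2×#3 + 1×#4 → cost 26, value 57.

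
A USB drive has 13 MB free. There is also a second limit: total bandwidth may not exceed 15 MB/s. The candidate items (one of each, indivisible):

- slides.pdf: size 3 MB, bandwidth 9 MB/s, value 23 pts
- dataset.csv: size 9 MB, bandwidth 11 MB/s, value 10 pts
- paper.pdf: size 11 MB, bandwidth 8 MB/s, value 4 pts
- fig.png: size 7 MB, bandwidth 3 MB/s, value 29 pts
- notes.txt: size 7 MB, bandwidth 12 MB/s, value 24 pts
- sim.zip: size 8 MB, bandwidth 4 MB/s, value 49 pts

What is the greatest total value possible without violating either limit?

Feasible sets respecting both limits:
- slides.pdf+sim.zip: size 11, bandwidth 13, value 72
- slides.pdf+fig.png: size 10, bandwidth 12, value 52
- sim.zip: size 8, bandwidth 4, value 49
- fig.png: size 7, bandwidth 3, value 29
Best: 72 pts.

72 pts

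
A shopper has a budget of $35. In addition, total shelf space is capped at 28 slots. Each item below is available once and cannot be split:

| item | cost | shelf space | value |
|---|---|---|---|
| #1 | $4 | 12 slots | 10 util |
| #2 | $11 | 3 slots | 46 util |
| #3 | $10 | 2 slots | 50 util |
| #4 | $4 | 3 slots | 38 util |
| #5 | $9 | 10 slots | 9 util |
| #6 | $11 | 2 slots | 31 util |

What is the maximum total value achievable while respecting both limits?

144 util

Feasible sets respecting both limits:
- #1+#2+#3+#4: cost 29, shelf space 20, value 144
- #2+#3+#4+#5: cost 34, shelf space 18, value 143
- #2+#3+#4: cost 25, shelf space 8, value 134
- #1+#3+#4+#6: cost 29, shelf space 19, value 129
Best: 144 util.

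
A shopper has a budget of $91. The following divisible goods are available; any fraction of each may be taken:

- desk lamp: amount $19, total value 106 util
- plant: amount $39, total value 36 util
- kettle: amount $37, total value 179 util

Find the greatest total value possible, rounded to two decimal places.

Take in order of value per unit:
- desk lamp (106/19 per unit): all 19 → value 106, running total 106.00
- kettle (179/37 per unit): all 37 → value 179, running total 285.00
- plant (36/39 per unit): 35 of 39 → value 35×36/39 = 32.3077, running total 317.31
Total 317.31.

317.31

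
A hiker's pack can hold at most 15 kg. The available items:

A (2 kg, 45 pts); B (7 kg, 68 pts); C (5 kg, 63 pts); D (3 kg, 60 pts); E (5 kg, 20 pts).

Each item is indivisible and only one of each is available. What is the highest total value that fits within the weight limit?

191 pts

Check high-value combinations within 15 kg:
- B+C+D: weight 7+5+3=15, value 68+63+60=191
- A+C+D+E: weight 2+5+3+5=15, value 45+63+60+20=188
- A+B+C: weight 2+7+5=14, value 45+68+63=176
Best: 191 pts.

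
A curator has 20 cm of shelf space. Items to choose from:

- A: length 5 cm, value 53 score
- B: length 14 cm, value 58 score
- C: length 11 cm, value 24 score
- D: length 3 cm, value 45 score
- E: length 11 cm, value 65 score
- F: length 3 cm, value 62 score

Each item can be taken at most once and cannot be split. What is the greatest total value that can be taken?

180 score

This is a 0/1 knapsack; check combinations near the capacity.
- A+E+F: length 5+11+3=19, value 53+65+62=180
- D+E+F: length 3+11+3=17, value 45+65+62=172
- B+D+F: length 14+3+3=20, value 58+45+62=165
Best: 180 score.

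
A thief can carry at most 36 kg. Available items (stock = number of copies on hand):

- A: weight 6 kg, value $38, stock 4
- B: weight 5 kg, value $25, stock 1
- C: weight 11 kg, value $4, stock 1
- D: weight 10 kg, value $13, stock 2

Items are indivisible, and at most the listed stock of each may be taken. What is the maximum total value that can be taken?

Best selections within weight 36 and stock limits:
- 4×A + 1×B: weight 29, value 177
- 4×A + 1×D: weight 34, value 165
- 4×A + 1×C: weight 35, value 156
- 4×A: weight 24, value 152
Best: $177.

$177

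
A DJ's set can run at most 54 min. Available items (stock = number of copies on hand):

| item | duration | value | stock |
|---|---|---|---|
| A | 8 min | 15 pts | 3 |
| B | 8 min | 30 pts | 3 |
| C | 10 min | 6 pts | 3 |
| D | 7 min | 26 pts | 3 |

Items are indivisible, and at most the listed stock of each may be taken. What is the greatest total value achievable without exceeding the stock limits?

183 pts

Top feasible selections:
- 1×A + 3×B + 3×D: duration 53, value 183
- 2×A + 3×B + 2×D: duration 54, value 172
Best: 183 pts.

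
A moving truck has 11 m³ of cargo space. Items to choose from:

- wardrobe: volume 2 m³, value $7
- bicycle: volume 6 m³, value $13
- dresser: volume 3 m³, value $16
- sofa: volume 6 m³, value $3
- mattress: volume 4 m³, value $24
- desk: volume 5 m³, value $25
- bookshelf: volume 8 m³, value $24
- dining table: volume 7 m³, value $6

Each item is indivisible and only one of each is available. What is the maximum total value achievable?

$56

Check high-value combinations within 11 m³:
- wardrobe+mattress+desk: volume 2+4+5=11, value 7+24+25=56
- mattress+desk: volume 4+5=9, value 24+25=49
- wardrobe+dresser+desk: volume 2+3+5=10, value 7+16+25=48
- wardrobe+dresser+mattress: volume 2+3+4=9, value 7+16+24=47
Best: $56.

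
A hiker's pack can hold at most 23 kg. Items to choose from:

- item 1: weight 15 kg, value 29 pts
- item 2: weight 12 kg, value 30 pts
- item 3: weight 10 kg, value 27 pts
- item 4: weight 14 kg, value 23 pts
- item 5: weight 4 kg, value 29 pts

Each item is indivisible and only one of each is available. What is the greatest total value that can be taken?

59 pts

Check high-value combinations within 23 kg:
- item 2+item 5: weight 12+4=16, value 30+29=59
- item 1+item 5: weight 15+4=19, value 29+29=58
- item 2+item 3: weight 12+10=22, value 30+27=57
- item 3+item 5: weight 10+4=14, value 27+29=56
- item 4+item 5: weight 14+4=18, value 23+29=52
Best: 59 pts.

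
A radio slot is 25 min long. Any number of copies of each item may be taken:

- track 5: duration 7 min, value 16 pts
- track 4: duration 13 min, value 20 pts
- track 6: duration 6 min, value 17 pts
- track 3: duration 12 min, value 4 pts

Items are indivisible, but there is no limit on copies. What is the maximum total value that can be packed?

68 pts

Best value-per-unit is track 6 at 17/6, and filling with it alone uses duration 4×6=24. No mix of the others beats 4×17 = 68.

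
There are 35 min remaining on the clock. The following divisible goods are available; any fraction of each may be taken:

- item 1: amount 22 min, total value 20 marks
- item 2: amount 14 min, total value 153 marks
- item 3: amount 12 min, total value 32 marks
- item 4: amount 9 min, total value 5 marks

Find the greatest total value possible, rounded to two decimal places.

Take in order of value per unit:
- item 2 (153/14 per unit): all 14 → value 153, running total 153.00
- item 3 (32/12 per unit): all 12 → value 32, running total 185.00
- item 1 (20/22 per unit): 9 of 22 → value 9×20/22 = 8.1818, running total 193.18
Total 193.18.

193.18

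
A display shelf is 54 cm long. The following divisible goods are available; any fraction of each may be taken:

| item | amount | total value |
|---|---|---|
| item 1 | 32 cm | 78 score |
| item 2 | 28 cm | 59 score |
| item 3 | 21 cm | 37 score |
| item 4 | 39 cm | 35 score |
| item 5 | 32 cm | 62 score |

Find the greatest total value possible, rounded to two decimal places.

Take in order of value per unit:
- item 1 (78/32 per unit): all 32 → value 78, running total 78.00
- item 2 (59/28 per unit): 22 of 28 → value 22×59/28 = 46.3571, running total 124.36
Total 124.36.

124.36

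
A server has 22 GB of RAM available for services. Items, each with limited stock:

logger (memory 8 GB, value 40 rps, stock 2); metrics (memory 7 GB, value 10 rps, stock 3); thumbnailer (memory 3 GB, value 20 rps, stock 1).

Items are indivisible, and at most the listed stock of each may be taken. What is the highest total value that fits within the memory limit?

100 rps

Top feasible selections:
- 2×logger + 1×thumbnailer: memory 19, value 100
- 2×logger: memory 16, value 80
- 1×logger + 1×metrics + 1×thumbnailer: memory 18, value 70
- 1×logger + 1×thumbnailer: memory 11, value 60
Best: 100 rps.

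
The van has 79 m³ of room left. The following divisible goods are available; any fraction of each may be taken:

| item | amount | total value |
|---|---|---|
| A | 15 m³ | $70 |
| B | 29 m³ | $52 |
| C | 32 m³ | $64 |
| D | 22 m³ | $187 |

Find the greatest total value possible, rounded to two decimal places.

338.93

Take in order of value per unit:
- D (187/22 per unit): all 22 → value 187, running total 187.00
- A (70/15 per unit): all 15 → value 70, running total 257.00
- C (64/32 per unit): all 32 → value 64, running total 321.00
- B (52/29 per unit): 10 of 29 → value 10×52/29 = 17.9310, running total 338.93
Total 338.93.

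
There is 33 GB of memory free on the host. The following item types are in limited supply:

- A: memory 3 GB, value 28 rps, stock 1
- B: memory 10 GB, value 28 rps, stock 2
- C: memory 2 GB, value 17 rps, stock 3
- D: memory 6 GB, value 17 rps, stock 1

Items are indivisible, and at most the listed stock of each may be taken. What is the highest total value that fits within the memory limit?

135 rps

Top feasible selections:
- 1×A + 2×B + 3×C: memory 29, value 135
- 1×A + 2×B + 2×C + 1×D: memory 33, value 135
- 1×A + 1×B + 3×C + 1×D: memory 25, value 124
- 2×B + 3×C + 1×D: memory 32, value 124
Best: 135 rps.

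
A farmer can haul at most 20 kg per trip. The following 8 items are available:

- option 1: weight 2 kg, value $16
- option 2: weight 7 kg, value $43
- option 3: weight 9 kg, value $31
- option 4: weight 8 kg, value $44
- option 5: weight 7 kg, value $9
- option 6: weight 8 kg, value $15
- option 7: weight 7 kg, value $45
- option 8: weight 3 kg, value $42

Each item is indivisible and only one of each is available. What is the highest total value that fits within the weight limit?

$147

Check high-value combinations within 20 kg:
- option 1+option 4+option 7+option 8: weight 2+8+7+3=20, value 16+44+45+42=147
- option 1+option 2+option 7+option 8: weight 2+7+7+3=19, value 16+43+45+42=146
- option 1+option 2+option 4+option 8: weight 2+7+8+3=20, value 16+43+44+42=145
Best: $147.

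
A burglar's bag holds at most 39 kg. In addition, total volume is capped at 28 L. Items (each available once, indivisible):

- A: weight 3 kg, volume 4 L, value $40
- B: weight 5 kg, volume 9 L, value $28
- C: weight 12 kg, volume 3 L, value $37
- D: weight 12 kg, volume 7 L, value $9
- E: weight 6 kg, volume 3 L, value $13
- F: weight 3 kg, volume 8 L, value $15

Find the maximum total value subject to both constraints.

Feasible sets respecting both limits:
- A+B+C+E+F: weight 29, volume 27, value 133
- A+B+C+D+E: weight 38, volume 26, value 127
- A+B+C+F: weight 23, volume 24, value 120
- A+B+C+E: weight 26, volume 19, value 118
Best: $133.

$133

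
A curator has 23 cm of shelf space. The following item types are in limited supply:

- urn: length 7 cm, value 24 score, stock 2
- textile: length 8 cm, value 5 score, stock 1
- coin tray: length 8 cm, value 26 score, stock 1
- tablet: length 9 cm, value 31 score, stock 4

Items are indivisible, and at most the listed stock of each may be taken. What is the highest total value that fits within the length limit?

Best selections within length 23 and stock limits:
- 2×urn + 1×tablet: length 23, value 79
- 2×urn + 1×coin tray: length 22, value 74
- 2×tablet: length 18, value 62
Best: 79 score.

79 score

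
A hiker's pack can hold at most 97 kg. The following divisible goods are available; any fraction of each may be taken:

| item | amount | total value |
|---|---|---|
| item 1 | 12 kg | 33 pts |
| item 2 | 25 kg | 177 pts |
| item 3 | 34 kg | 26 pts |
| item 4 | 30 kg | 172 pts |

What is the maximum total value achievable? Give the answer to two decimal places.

404.94

Take in order of value per unit:
- item 2 (177/25 per unit): all 25 → value 177, running total 177.00
- item 4 (172/30 per unit): all 30 → value 172, running total 349.00
- item 1 (33/12 per unit): all 12 → value 33, running total 382.00
- item 3 (26/34 per unit): 30 of 34 → value 30×26/34 = 22.9412, running total 404.94
Total 404.94.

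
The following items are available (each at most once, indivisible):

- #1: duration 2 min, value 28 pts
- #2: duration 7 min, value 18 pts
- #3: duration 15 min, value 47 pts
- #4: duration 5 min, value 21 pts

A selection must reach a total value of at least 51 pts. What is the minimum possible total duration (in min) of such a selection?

14

Subsets with value ≥ 51, sorted by total duration:
- #1+#2+#4: duration 14, value 67
- #1+#3: duration 17, value 75
Minimum duration: 14 min.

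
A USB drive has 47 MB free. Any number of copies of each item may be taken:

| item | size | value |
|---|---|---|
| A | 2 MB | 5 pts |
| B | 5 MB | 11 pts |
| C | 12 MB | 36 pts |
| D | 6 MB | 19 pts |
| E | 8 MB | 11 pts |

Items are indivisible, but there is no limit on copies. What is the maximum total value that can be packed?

Best value-per-unit is D at 19/6; filling with it alone gives 7×19 = 133.
Optimal mix: 1×B + 7×D → size 47, value 144.

144 pts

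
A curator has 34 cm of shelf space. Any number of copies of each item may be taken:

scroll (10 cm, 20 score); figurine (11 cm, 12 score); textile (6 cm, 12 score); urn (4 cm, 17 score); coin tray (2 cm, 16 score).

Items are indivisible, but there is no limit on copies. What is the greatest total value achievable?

Best value-per-unit is coin tray at 16/2, and filling with it alone uses length 17×2=34. No mix of the others beats 17×16 = 272.

272 score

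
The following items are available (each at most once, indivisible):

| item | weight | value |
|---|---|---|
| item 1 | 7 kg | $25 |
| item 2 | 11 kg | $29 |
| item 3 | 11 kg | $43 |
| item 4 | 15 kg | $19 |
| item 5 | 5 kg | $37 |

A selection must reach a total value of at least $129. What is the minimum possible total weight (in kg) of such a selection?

34

Subsets with value ≥ 129, sorted by total weight:
- item 1+item 2+item 3+item 5: weight 34, value 134
- item 1+item 2+item 3+item 4+item 5: weight 49, value 153
Minimum weight: 34 kg.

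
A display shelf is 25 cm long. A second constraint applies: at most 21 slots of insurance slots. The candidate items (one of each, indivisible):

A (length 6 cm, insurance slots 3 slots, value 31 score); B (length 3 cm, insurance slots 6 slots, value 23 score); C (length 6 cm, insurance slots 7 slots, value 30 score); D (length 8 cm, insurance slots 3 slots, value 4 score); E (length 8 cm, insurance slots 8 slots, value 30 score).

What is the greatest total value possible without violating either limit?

91 score

Feasible sets respecting both limits:
- A+C+E: length 20, insurance slots 18, value 91
- A+B+C+D: length 23, insurance slots 19, value 88
- A+B+D+E: length 25, insurance slots 20, value 88
Best: 91 score.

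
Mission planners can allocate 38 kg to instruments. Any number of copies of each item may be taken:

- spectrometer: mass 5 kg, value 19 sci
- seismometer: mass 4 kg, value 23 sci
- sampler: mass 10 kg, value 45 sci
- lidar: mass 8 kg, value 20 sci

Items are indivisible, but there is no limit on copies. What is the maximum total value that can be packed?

207 sci

Best value-per-unit is seismometer at 23/4, and filling with it alone uses mass 9×4=36. No mix of the others beats 9×23 = 207.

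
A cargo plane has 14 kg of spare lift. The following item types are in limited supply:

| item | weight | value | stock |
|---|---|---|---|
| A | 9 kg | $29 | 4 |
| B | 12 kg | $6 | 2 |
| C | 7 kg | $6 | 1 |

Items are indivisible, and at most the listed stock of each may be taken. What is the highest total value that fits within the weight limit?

$29

Best selections within weight 14 and stock limits:
- 1×A: weight 9, value 29
- 1×C: weight 7, value 6
- 1×B: weight 12, value 6
Best: $29.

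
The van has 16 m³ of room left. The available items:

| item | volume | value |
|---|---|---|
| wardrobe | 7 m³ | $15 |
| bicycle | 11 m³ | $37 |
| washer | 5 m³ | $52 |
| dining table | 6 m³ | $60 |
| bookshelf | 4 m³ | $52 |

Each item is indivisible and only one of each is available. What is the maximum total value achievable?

Check high-value combinations within 16 m³:
- washer+dining table+bookshelf: volume 5+6+4=15, value 52+60+52=164
- wardrobe+washer+bookshelf: volume 7+5+4=16, value 15+52+52=119
- dining table+bookshelf: volume 6+4=10, value 60+52=112
Best: $164.

$164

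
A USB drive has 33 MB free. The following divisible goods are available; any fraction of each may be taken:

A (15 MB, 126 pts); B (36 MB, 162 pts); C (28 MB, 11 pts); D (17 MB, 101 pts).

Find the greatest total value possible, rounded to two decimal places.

Take in order of value per unit:
- A (126/15 per unit): all 15 → value 126, running total 126.00
- D (101/17 per unit): all 17 → value 101, running total 227.00
- B (162/36 per unit): 1 of 36 → value 1×162/36 = 4.5000, running total 231.50
Total 231.50.

231.50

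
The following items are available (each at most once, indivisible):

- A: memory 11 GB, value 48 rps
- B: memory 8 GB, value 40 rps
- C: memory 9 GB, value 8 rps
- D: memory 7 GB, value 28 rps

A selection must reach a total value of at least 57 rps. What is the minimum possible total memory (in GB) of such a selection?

Subsets with value ≥ 57, sorted by total memory:
- B+D: memory 15, value 68
- A+D: memory 18, value 76
- A+B: memory 19, value 88
- B+C+D: memory 24, value 76
Minimum memory: 15 GB.

15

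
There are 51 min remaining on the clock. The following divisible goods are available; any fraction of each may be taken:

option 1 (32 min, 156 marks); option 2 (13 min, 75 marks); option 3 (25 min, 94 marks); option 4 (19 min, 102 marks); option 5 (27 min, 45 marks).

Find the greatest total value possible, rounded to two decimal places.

Take in order of value per unit:
- option 2 (75/13 per unit): all 13 → value 75, running total 75.00
- option 4 (102/19 per unit): all 19 → value 102, running total 177.00
- option 1 (156/32 per unit): 19 of 32 → value 19×156/32 = 92.6250, running total 269.63
Total 269.63.

269.63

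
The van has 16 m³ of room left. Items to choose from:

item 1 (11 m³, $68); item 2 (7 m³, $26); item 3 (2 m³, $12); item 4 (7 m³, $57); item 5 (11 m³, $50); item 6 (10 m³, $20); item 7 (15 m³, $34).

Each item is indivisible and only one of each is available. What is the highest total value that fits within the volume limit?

$95

Check high-value combinations within 16 m³:
- item 2+item 3+item 4: volume 7+2+7=16, value 26+12+57=95
- item 2+item 4: volume 7+7=14, value 26+57=83
- item 1+item 3: volume 11+2=13, value 68+12=80
- item 3+item 4: volume 2+7=9, value 12+57=69
- item 1: volume 11, value 68
Best: $95.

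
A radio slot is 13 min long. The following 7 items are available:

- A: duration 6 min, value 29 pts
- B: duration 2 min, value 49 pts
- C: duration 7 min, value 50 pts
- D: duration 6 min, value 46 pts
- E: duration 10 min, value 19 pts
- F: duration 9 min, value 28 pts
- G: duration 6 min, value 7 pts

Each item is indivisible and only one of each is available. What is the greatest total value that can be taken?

This is a 0/1 knapsack; check combinations near the capacity.
- B+C: duration 2+7=9, value 49+50=99
- C+D: duration 7+6=13, value 50+46=96
- B+D: duration 2+6=8, value 49+46=95
- A+C: duration 6+7=13, value 29+50=79
Best: 99 pts.

99 pts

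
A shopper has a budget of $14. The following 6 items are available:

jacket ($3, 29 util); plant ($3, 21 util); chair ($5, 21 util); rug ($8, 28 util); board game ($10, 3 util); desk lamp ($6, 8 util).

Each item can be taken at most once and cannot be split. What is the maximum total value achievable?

Check high-value combinations within $14:
- jacket+plant+rug: cost 3+3+8=14, value 29+21+28=78
- jacket+plant+chair: cost 3+3+5=11, value 29+21+21=71
- jacket+plant+desk lamp: cost 3+3+6=12, value 29+21+8=58
- jacket+chair+desk lamp: cost 3+5+6=14, value 29+21+8=58
Best: 78 util.

78 util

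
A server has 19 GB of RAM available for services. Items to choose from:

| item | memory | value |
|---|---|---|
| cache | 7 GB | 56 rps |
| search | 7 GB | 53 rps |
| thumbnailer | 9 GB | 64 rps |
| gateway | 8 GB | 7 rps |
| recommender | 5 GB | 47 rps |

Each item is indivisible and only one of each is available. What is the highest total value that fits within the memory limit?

156 rps

Check high-value combinations within 19 GB:
- cache+search+recommender: memory 7+7+5=19, value 56+53+47=156
- cache+thumbnailer: memory 7+9=16, value 56+64=120
- search+thumbnailer: memory 7+9=16, value 53+64=117
- thumbnailer+recommender: memory 9+5=14, value 64+47=111
- cache+search: memory 7+7=14, value 56+53=109
Best: 156 rps.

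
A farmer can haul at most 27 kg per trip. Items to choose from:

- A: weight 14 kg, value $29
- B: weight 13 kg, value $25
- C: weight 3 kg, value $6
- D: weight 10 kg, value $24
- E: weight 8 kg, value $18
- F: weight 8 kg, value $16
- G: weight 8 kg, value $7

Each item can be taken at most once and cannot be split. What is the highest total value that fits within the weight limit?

$59

Check high-value combinations within 27 kg:
- A+C+D: weight 14+3+10=27, value 29+6+24=59
- D+E+F: weight 10+8+8=26, value 24+18+16=58
- B+C+D: weight 13+3+10=26, value 25+6+24=55
- A+B: weight 14+13=27, value 29+25=54
Best: $59.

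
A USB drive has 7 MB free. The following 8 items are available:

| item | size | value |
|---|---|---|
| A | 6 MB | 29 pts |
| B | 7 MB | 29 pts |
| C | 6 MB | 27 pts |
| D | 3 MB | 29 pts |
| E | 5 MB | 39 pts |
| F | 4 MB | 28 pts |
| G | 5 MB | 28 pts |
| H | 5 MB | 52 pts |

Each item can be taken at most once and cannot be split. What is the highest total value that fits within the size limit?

Check high-value combinations within 7 MB:
- D+F: size 3+4=7, value 29+28=57
- H: size 5, value 52
- E: size 5, value 39
- D: size 3, value 29
- A: size 6, value 29
Best: 57 pts.

57 pts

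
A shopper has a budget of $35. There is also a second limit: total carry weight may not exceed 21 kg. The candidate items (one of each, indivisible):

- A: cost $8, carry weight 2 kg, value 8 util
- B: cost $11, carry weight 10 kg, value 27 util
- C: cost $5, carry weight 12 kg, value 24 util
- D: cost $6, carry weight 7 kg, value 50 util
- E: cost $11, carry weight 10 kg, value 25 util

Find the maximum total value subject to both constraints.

85 util

Feasible sets respecting both limits:
- A+B+D: cost 25, carry weight 19, value 85
- A+D+E: cost 25, carry weight 19, value 83
- A+C+D: cost 19, carry weight 21, value 82
- B+D: cost 17, carry weight 17, value 77
Best: 85 util.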